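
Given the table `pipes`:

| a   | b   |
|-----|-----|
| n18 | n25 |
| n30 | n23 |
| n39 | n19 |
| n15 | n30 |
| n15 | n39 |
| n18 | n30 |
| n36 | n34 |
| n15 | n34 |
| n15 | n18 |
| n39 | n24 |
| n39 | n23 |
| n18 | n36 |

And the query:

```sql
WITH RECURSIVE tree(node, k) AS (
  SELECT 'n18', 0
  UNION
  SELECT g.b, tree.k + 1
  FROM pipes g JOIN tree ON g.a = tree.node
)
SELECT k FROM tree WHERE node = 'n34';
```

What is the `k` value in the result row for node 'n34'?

2

Base: (n18, k=0).
Iteration 1: edges from {n18} -> (n25, k=1), (n30, k=1), (n36, k=1).
Iteration 2: edges from {n25,n30,n36} -> (n23, k=2), (n34, k=2).
Iteration 3: no outgoing edges from {n23,n34}; recursion stops.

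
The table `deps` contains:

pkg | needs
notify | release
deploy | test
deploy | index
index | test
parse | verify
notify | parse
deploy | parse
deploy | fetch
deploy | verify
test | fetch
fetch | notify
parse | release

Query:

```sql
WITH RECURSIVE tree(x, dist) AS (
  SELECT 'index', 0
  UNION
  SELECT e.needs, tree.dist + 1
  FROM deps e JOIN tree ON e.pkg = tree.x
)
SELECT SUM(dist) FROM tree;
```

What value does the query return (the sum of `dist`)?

24

Base: (index, dist=0).
Iteration 1: edges from {index} -> (test, dist=1).
Iteration 2: edges from {test} -> (fetch, dist=2).
Iteration 3: edges from {fetch} -> (notify, dist=3).
Iteration 4: edges from {notify} -> (parse, dist=4), (release, dist=4).
Iteration 5: edges from {parse,release} -> (release, dist=5), (verify, dist=5).
Iteration 6: no outgoing edges from {release,verify}; recursion stops.
SUM(dist) = 0 + 1 + 2 + 3 + 4 + 4 + 5 + 5 = 24.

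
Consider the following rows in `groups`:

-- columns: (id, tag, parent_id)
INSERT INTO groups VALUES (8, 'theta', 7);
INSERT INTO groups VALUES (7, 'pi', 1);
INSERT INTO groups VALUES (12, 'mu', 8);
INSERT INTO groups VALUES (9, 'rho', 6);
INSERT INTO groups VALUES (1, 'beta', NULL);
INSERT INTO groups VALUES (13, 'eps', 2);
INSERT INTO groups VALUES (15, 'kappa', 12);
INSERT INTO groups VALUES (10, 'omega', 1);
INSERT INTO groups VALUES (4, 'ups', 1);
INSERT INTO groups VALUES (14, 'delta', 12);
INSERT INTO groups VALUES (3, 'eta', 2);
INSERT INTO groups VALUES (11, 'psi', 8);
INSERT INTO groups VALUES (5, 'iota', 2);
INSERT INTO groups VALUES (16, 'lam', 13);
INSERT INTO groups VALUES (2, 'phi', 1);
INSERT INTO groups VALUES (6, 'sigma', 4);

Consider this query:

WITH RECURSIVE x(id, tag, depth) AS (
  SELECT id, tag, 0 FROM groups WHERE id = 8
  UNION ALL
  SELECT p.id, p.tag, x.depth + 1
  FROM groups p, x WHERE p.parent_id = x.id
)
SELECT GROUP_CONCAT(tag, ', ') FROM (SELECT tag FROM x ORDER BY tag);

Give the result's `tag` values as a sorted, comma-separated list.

Base: id=8 (theta) at depth 0.
Iteration 1: rows with parent_id in {8} -> psi (id 11, depth 1), mu (id 12, depth 1).
Iteration 2: rows with parent_id in {11,12} -> delta (id 14, depth 2), kappa (id 15, depth 2).
Iteration 3: no rows with parent_id in {14,15}; recursion stops.

delta, kappa, mu, psi, theta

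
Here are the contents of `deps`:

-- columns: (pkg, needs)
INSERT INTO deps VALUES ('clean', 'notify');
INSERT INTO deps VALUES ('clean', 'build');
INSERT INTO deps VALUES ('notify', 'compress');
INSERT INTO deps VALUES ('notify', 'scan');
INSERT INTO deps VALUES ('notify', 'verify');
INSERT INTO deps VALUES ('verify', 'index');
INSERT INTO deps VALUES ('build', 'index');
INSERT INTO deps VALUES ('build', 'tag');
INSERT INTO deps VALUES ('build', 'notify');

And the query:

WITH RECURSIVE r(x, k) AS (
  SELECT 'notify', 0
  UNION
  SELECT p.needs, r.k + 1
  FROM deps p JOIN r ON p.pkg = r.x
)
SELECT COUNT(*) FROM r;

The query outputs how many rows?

Base: (notify, k=0).
Iteration 1: edges from {notify} -> (compress, k=1), (scan, k=1), (verify, k=1).
Iteration 2: edges from {compress,scan,verify} -> (index, k=2).
Iteration 3: no outgoing edges from {index}; recursion stops.
Total rows emitted: 5.

5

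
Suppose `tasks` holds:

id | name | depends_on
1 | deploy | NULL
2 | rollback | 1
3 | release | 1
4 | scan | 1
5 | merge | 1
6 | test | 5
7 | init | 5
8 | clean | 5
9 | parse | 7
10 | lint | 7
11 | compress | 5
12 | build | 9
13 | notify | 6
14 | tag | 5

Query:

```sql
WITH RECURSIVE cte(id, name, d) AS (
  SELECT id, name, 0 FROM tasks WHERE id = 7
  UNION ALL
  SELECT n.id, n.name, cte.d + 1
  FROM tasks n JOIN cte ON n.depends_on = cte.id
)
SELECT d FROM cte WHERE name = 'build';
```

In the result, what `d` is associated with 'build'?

Base: id=7 (init) at d 0.
Iteration 1: rows with depends_on in {7} -> parse (id 9, d 1), lint (id 10, d 1).
Iteration 2: rows with depends_on in {9,10} -> build (id 12, d 2).
Iteration 3: no rows with depends_on in {12}; recursion stops.

2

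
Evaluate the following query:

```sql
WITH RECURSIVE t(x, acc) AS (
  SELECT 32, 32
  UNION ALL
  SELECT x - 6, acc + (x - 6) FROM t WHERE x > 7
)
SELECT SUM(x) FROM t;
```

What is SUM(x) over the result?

102

Base: x=32, acc=32.
Iteration 1: 32 > 7 holds -> x = 32 - 6 = 26, acc = 32 + 26 = 58.
Iteration 2: 26 > 7 holds -> x = 26 - 6 = 20, acc = 58 + 20 = 78.
Iteration 3: 20 > 7 holds -> x = 20 - 6 = 14, acc = 78 + 14 = 92.
Iteration 4: 14 > 7 holds -> x = 14 - 6 = 8, acc = 92 + 8 = 100.
Iteration 5: 8 > 7 holds -> x = 8 - 6 = 2, acc = 100 + 2 = 102.
Iteration 6: 2 > 7 fails; recursion stops.
SUM(x) = 32 + 26 + 20 + 14 + 8 + 2 = 102.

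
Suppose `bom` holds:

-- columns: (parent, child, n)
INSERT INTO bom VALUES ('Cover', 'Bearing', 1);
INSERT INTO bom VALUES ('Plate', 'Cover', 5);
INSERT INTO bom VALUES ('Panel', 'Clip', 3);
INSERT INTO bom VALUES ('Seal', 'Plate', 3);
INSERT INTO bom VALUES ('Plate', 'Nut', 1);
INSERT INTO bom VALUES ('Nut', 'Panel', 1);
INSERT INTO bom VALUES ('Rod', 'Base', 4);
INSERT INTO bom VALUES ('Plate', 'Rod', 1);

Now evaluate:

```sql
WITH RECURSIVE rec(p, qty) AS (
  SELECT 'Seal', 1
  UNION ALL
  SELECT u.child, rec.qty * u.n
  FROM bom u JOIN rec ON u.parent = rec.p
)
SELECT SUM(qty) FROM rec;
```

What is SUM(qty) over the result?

64

Base: (Seal, qty=1).
Iteration 1: components of {Seal} -> Plate = 1*3 = 3.
Iteration 2: components of {Plate} -> Cover = 3*5 = 15, Nut = 3*1 = 3, Rod = 3*1 = 3.
Iteration 3: components of {Cover,Nut,Rod} -> Base = 3*4 = 12, Bearing = 15*1 = 15, Panel = 3*1 = 3.
Iteration 4: components of {Base,Bearing,Panel} -> Clip = 3*3 = 9.
Iteration 5: no further components; recursion stops.
SUM(qty) = 1 + 3 + 3 + 3 + 15 + 3 + 12 + 15 + 9 = 64.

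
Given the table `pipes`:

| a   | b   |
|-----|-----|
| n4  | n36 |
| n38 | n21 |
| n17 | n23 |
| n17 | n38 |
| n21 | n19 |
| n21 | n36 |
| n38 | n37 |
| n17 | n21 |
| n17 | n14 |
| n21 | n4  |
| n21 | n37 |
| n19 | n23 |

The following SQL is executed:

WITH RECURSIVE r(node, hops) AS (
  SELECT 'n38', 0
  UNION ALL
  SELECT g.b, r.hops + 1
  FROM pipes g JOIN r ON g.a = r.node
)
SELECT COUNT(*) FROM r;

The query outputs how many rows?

9

Base: (n38, hops=0).
Iteration 1: edges from {n38} -> (n21, hops=1), (n37, hops=1).
Iteration 2: edges from {n21,n37} -> (n19, hops=2), (n36, hops=2), (n37, hops=2), (n4, hops=2).
Iteration 3: edges from {n19,n36,n37,n4} -> (n23, hops=3), (n36, hops=3).
Iteration 4: no outgoing edges from {n23,n36}; recursion stops.
Total rows emitted: 9.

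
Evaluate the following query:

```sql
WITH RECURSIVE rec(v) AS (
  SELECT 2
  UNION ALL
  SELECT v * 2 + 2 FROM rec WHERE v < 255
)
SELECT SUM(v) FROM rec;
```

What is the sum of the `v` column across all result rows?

1004

Base: v=2.
Iteration 1: 2 < 255 holds -> v = 2 * 2 + 2 = 6.
Iteration 2: 6 < 255 holds -> v = 6 * 2 + 2 = 14.
Iteration 3: 14 < 255 holds -> v = 14 * 2 + 2 = 30.
Iteration 4: 30 < 255 holds -> v = 30 * 2 + 2 = 62.
Iteration 5: 62 < 255 holds -> v = 62 * 2 + 2 = 126.
Iteration 6: 126 < 255 holds -> v = 126 * 2 + 2 = 254.
Iteration 7: 254 < 255 holds -> v = 254 * 2 + 2 = 510.
Iteration 8: 510 < 255 fails; recursion stops.
SUM(v) = 2 + 6 + 14 + 30 + 62 + 126 + 254 + 510 = 1004.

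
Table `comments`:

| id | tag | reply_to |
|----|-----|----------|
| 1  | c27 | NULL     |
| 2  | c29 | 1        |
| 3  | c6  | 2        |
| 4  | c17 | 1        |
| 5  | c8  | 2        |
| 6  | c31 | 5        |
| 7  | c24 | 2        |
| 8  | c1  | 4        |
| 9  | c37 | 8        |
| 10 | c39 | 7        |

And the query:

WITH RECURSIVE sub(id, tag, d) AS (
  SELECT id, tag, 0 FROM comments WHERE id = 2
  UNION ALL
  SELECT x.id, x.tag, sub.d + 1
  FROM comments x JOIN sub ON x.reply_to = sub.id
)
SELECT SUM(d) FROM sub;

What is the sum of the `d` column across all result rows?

7

Base: id=2 (c29) at d 0.
Iteration 1: rows with reply_to in {2} -> c6 (id 3, d 1), c8 (id 5, d 1), c24 (id 7, d 1).
Iteration 2: rows with reply_to in {3,5,7} -> c31 (id 6, d 2), c39 (id 10, d 2).
Iteration 3: no rows with reply_to in {6,10}; recursion stops.
SUM(d) = 0 + 1 + 1 + 1 + 2 + 2 = 7.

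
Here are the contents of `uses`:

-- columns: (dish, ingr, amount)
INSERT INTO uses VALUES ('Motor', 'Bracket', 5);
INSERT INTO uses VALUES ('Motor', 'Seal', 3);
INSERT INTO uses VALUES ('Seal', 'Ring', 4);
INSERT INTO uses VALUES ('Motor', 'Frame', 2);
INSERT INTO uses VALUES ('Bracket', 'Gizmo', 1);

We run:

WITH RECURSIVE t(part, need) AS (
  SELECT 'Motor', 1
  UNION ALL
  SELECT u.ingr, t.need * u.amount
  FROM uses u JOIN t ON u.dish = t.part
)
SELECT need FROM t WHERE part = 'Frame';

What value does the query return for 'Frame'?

2

Base: (Motor, need=1).
Iteration 1: components of {Motor} -> Bracket = 1*5 = 5, Frame = 1*2 = 2, Seal = 1*3 = 3.
Iteration 2: components of {Bracket,Frame,Seal} -> Gizmo = 5*1 = 5, Ring = 3*4 = 12.
Iteration 3: no further components; recursion stops.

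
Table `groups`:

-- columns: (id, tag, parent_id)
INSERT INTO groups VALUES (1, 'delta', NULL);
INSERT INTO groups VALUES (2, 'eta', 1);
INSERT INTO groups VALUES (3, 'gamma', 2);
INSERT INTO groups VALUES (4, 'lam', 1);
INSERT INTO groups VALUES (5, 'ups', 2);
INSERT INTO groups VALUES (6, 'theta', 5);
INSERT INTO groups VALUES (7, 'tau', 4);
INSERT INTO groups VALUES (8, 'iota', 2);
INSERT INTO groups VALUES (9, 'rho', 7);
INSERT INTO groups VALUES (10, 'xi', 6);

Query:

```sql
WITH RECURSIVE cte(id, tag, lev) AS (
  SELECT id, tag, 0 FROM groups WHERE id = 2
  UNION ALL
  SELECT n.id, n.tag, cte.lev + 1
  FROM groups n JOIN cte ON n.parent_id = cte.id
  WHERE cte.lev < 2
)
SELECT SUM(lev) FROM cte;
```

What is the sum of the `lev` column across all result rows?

Base: id=2 (eta) at lev 0.
Iteration 1: rows with parent_id in {2} -> gamma (id 3, lev 1), ups (id 5, lev 1), iota (id 8, lev 1).
Iteration 2: rows with parent_id in {3,5,8} -> theta (id 6, lev 2).
Iteration 3: lev < 2 fails for all current rows; recursion stops.
SUM(lev) = 0 + 1 + 1 + 1 + 2 = 5.

5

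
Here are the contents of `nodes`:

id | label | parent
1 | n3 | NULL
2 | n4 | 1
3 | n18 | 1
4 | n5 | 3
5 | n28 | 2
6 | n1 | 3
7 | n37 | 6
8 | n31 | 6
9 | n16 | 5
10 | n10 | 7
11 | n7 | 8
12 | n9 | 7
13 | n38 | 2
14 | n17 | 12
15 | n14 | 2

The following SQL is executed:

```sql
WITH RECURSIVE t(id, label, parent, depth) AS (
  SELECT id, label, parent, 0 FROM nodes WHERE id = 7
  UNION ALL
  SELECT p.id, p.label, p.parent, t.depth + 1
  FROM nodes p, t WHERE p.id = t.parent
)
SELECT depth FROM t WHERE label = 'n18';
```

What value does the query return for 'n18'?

2

Base: id=7 (n37), parent=6, depth 0.
Iteration 1: join on id=6 -> n1 (id 6, parent=3, depth 1).
Iteration 2: join on id=3 -> n18 (id 3, parent=1, depth 2).
Iteration 3: join on id=1 -> n3 (id 1, parent=NULL, depth 3).
Iteration 4: parent is NULL; no match; recursion stops.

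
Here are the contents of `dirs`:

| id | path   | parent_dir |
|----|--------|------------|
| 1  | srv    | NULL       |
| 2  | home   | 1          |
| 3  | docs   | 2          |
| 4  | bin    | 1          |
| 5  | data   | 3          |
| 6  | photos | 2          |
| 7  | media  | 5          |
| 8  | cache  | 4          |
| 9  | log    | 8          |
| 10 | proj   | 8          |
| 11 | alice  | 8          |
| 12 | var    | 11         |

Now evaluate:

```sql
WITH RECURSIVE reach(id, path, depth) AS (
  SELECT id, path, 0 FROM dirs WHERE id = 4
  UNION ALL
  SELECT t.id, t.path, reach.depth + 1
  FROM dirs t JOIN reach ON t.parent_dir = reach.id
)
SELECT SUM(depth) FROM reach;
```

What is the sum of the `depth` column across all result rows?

10

Base: id=4 (bin) at depth 0.
Iteration 1: rows with parent_dir in {4} -> cache (id 8, depth 1).
Iteration 2: rows with parent_dir in {8} -> log (id 9, depth 2), proj (id 10, depth 2), alice (id 11, depth 2).
Iteration 3: rows with parent_dir in {9,10,11} -> var (id 12, depth 3).
Iteration 4: no rows with parent_dir in {12}; recursion stops.
SUM(depth) = 0 + 1 + 2 + 2 + 2 + 3 = 10.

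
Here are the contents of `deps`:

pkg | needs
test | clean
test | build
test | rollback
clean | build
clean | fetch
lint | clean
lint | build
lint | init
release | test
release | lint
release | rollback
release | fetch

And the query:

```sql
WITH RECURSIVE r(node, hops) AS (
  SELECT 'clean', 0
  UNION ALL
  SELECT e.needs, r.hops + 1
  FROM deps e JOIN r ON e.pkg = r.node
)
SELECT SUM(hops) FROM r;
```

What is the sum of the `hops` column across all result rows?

Base: (clean, hops=0).
Iteration 1: edges from {clean} -> (build, hops=1), (fetch, hops=1).
Iteration 2: no outgoing edges from {build,fetch}; recursion stops.
SUM(hops) = 0 + 1 + 1 = 2.

2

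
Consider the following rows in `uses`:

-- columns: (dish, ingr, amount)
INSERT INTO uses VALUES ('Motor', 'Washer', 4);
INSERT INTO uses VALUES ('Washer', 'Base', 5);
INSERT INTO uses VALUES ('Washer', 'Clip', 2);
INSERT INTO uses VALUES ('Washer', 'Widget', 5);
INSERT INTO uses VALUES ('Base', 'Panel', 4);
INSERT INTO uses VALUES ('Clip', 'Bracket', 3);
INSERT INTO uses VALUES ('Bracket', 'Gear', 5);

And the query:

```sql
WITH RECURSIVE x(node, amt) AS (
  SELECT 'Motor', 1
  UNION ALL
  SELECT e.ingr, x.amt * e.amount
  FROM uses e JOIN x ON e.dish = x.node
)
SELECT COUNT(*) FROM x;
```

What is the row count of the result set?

8

Base: (Motor, amt=1).
Iteration 1: components of {Motor} -> Washer = 1*4 = 4.
Iteration 2: components of {Washer} -> Base = 4*5 = 20, Clip = 4*2 = 8, Widget = 4*5 = 20.
Iteration 3: components of {Base,Clip,Widget} -> Bracket = 8*3 = 24, Panel = 20*4 = 80.
Iteration 4: components of {Bracket,Panel} -> Gear = 24*5 = 120.
Iteration 5: no further components; recursion stops.
Total rows emitted: 8.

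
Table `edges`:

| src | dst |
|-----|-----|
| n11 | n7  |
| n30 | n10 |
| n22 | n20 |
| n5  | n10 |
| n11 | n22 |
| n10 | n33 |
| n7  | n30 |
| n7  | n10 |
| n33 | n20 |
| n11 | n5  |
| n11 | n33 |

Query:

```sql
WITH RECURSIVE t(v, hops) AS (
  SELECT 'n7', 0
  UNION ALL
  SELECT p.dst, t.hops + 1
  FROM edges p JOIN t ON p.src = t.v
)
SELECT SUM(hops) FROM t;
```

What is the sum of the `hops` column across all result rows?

16

Base: (n7, hops=0).
Iteration 1: edges from {n7} -> (n10, hops=1), (n30, hops=1).
Iteration 2: edges from {n10,n30} -> (n10, hops=2), (n33, hops=2).
Iteration 3: edges from {n10,n33} -> (n20, hops=3), (n33, hops=3).
Iteration 4: edges from {n20,n33} -> (n20, hops=4).
Iteration 5: no outgoing edges from {n20}; recursion stops.
SUM(hops) = 0 + 1 + 1 + 2 + 2 + 3 + 3 + 4 = 16.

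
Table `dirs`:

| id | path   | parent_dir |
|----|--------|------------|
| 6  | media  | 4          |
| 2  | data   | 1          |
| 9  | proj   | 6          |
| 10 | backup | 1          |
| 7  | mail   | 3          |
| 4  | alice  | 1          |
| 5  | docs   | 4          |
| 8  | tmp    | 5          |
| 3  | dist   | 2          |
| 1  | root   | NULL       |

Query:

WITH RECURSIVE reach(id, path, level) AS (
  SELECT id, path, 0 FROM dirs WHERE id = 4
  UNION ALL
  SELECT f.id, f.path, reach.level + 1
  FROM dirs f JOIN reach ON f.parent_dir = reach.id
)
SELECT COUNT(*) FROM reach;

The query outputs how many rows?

5

Base: id=4 (alice) at level 0.
Iteration 1: rows with parent_dir in {4} -> docs (id 5, level 1), media (id 6, level 1).
Iteration 2: rows with parent_dir in {5,6} -> tmp (id 8, level 2), proj (id 9, level 2).
Iteration 3: no rows with parent_dir in {8,9}; recursion stops.
Total rows emitted: 5.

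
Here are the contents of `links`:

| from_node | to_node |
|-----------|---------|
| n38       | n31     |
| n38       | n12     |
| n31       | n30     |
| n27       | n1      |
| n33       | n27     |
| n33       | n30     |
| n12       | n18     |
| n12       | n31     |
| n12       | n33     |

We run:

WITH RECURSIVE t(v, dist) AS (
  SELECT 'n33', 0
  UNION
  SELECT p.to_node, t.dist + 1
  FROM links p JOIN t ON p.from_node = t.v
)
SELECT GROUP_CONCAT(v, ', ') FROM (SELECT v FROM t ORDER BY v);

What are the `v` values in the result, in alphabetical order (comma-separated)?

n1, n27, n30, n33

Base: (n33, dist=0).
Iteration 1: edges from {n33} -> (n27, dist=1), (n30, dist=1).
Iteration 2: edges from {n27,n30} -> (n1, dist=2).
Iteration 3: no outgoing edges from {n1}; recursion stops.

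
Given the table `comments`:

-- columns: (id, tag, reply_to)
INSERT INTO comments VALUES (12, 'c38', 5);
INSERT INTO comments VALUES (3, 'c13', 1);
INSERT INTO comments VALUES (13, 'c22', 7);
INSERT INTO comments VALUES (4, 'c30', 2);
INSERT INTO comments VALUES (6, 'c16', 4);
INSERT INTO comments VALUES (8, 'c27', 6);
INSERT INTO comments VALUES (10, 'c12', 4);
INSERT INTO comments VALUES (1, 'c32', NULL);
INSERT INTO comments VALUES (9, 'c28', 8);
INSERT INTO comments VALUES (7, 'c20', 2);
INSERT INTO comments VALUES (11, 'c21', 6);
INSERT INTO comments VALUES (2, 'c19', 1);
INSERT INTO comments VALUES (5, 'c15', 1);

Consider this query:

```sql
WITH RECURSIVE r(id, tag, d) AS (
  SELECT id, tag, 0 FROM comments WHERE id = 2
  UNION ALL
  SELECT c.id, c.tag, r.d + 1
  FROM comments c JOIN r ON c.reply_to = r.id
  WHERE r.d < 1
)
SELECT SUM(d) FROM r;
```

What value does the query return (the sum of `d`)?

2

Base: id=2 (c19) at d 0.
Iteration 1: rows with reply_to in {2} -> c30 (id 4, d 1), c20 (id 7, d 1).
Iteration 2: d < 1 fails for all current rows; recursion stops.
SUM(d) = 0 + 1 + 1 = 2.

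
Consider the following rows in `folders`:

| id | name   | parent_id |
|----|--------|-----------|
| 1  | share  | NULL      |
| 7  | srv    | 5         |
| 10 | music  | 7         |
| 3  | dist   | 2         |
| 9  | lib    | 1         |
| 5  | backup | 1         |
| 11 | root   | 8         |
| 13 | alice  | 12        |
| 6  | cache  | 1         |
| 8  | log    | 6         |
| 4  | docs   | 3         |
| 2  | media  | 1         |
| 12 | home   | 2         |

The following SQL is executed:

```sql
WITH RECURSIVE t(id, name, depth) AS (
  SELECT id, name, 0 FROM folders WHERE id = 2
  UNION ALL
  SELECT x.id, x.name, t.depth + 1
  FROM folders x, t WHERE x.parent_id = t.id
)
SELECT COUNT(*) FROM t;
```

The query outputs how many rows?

5

Base: id=2 (media) at depth 0.
Iteration 1: rows with parent_id in {2} -> dist (id 3, depth 1), home (id 12, depth 1).
Iteration 2: rows with parent_id in {3,12} -> docs (id 4, depth 2), alice (id 13, depth 2).
Iteration 3: no rows with parent_id in {4,13}; recursion stops.
Total rows emitted: 5.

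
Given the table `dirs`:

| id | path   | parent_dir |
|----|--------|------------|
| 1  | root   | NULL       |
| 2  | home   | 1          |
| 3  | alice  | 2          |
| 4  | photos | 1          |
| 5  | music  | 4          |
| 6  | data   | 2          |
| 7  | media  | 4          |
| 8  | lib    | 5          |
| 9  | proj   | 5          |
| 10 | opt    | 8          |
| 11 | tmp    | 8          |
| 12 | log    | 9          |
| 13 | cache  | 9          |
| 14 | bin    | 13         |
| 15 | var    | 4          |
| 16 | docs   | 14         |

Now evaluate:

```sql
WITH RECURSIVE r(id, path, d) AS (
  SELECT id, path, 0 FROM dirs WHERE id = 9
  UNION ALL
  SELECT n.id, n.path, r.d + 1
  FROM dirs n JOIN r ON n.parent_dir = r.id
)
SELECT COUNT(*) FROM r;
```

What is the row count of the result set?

5

Base: id=9 (proj) at d 0.
Iteration 1: rows with parent_dir in {9} -> log (id 12, d 1), cache (id 13, d 1).
Iteration 2: rows with parent_dir in {12,13} -> bin (id 14, d 2).
Iteration 3: rows with parent_dir in {14} -> docs (id 16, d 3).
Iteration 4: no rows with parent_dir in {16}; recursion stops.
Total rows emitted: 5.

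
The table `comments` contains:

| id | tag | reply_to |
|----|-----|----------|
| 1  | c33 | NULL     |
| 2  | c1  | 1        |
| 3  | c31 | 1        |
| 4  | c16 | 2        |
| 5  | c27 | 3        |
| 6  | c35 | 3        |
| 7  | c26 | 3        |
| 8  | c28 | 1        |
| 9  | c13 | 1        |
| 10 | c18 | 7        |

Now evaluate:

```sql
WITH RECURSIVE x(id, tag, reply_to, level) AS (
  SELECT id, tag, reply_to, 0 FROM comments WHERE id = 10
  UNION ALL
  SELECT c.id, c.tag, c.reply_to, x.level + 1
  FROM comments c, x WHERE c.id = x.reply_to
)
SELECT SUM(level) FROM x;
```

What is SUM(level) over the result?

Base: id=10 (c18), reply_to=7, level 0.
Iteration 1: join on id=7 -> c26 (id 7, reply_to=3, level 1).
Iteration 2: join on id=3 -> c31 (id 3, reply_to=1, level 2).
Iteration 3: join on id=1 -> c33 (id 1, reply_to=NULL, level 3).
Iteration 4: reply_to is NULL; no match; recursion stops.
SUM(level) = 0 + 1 + 2 + 3 = 6.

6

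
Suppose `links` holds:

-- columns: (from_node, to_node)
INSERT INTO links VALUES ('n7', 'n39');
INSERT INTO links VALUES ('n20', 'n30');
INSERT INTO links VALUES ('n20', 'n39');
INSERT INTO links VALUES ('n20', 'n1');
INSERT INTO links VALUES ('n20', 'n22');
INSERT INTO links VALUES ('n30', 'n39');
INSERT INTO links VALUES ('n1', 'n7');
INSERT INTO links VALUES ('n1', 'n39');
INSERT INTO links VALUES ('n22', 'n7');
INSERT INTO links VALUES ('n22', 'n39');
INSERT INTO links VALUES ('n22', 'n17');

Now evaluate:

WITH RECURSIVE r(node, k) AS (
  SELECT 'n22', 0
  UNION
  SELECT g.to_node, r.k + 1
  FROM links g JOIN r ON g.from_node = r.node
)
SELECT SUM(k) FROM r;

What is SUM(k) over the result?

5

Base: (n22, k=0).
Iteration 1: edges from {n22} -> (n17, k=1), (n39, k=1), (n7, k=1).
Iteration 2: edges from {n17,n39,n7} -> (n39, k=2).
Iteration 3: no outgoing edges from {n39}; recursion stops.
SUM(k) = 0 + 1 + 1 + 1 + 2 = 5.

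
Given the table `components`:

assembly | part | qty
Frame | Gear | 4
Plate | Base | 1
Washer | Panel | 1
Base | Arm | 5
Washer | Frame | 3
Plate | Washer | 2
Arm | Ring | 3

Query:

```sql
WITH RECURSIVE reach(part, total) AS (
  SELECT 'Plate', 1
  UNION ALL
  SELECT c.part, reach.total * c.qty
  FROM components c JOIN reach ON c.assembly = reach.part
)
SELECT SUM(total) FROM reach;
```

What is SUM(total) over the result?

Base: (Plate, total=1).
Iteration 1: components of {Plate} -> Base = 1*1 = 1, Washer = 1*2 = 2.
Iteration 2: components of {Base,Washer} -> Arm = 1*5 = 5, Frame = 2*3 = 6, Panel = 2*1 = 2.
Iteration 3: components of {Arm,Frame,Panel} -> Gear = 6*4 = 24, Ring = 5*3 = 15.
Iteration 4: no further components; recursion stops.
SUM(total) = 1 + 2 + 1 + 2 + 6 + 5 + 24 + 15 = 56.

56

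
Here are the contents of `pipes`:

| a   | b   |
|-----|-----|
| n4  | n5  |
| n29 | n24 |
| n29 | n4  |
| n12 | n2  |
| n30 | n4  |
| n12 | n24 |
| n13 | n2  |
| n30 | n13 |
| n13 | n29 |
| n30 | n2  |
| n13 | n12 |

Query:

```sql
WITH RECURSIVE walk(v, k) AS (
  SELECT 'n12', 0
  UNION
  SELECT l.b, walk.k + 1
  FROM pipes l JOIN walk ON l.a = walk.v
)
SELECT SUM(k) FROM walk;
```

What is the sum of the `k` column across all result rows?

2

Base: (n12, k=0).
Iteration 1: edges from {n12} -> (n2, k=1), (n24, k=1).
Iteration 2: no outgoing edges from {n2,n24}; recursion stops.
SUM(k) = 0 + 1 + 1 = 2.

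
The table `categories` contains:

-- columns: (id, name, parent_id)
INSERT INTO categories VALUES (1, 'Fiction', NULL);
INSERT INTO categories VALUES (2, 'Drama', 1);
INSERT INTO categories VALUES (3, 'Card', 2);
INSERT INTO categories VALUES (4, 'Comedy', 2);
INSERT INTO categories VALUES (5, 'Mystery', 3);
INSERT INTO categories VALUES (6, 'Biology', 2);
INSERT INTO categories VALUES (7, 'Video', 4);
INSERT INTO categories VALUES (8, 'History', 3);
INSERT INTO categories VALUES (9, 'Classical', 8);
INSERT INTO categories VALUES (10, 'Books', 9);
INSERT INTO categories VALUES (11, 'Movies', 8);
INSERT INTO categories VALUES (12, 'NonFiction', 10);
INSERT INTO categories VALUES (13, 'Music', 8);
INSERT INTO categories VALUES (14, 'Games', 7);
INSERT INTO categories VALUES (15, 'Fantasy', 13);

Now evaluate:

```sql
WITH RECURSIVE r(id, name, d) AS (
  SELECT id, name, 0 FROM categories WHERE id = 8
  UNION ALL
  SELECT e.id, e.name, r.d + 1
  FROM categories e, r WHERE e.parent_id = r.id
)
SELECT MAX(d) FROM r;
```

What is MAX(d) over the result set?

Base: id=8 (History) at d 0.
Iteration 1: rows with parent_id in {8} -> Classical (id 9, d 1), Movies (id 11, d 1), Music (id 13, d 1).
Iteration 2: rows with parent_id in {9,11,13} -> Books (id 10, d 2), Fantasy (id 15, d 2).
Iteration 3: rows with parent_id in {10,15} -> NonFiction (id 12, d 3).
Iteration 4: no rows with parent_id in {12}; recursion stops.
d values: 0, 1, 1, 1, 2, 2, 3; the maximum is 3.

3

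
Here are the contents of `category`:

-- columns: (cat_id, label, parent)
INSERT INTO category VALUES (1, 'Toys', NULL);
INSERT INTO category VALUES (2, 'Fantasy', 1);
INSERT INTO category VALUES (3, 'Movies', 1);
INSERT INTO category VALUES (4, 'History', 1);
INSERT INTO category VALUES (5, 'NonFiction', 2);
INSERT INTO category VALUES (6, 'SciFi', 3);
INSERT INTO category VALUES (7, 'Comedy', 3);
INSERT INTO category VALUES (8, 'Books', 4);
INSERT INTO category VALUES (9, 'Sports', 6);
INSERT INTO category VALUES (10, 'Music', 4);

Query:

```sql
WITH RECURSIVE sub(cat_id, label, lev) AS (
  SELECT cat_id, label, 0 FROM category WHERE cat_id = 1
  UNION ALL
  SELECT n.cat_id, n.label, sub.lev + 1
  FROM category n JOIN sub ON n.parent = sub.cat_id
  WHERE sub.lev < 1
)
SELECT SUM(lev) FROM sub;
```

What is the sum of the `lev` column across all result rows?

Base: cat_id=1 (Toys) at lev 0.
Iteration 1: rows with parent in {1} -> Fantasy (id 2, lev 1), Movies (id 3, lev 1), History (id 4, lev 1).
Iteration 2: lev < 1 fails for all current rows; recursion stops.
SUM(lev) = 0 + 1 + 1 + 1 = 3.

3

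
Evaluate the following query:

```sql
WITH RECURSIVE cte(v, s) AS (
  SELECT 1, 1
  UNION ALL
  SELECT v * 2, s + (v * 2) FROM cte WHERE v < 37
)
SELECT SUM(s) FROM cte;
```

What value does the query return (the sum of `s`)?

Base: v=1, s=1.
Iteration 1: 1 < 37 holds -> v = 1 * 2 = 2, s = 1 + 2 = 3.
Iteration 2: 2 < 37 holds -> v = 2 * 2 = 4, s = 3 + 4 = 7.
Iteration 3: 4 < 37 holds -> v = 4 * 2 = 8, s = 7 + 8 = 15.
Iteration 4: 8 < 37 holds -> v = 8 * 2 = 16, s = 15 + 16 = 31.
Iteration 5: 16 < 37 holds -> v = 16 * 2 = 32, s = 31 + 32 = 63.
Iteration 6: 32 < 37 holds -> v = 32 * 2 = 64, s = 63 + 64 = 127.
Iteration 7: 64 < 37 fails; recursion stops.
SUM(s) = 1 + 3 + 7 + 15 + 31 + 63 + 127 = 247.

247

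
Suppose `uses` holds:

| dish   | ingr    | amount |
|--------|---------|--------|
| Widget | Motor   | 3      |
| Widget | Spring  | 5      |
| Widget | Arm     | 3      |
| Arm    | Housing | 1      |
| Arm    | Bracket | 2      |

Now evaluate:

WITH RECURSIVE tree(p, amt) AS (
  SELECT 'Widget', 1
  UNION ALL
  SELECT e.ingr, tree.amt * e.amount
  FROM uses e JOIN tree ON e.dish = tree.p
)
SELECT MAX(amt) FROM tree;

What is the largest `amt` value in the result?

Base: (Widget, amt=1).
Iteration 1: components of {Widget} -> Arm = 1*3 = 3, Motor = 1*3 = 3, Spring = 1*5 = 5.
Iteration 2: components of {Arm,Motor,Spring} -> Bracket = 3*2 = 6, Housing = 3*1 = 3.
Iteration 3: no further components; recursion stops.
amt values: 1, 3, 5, 3, 3, 6; the maximum is 6.

6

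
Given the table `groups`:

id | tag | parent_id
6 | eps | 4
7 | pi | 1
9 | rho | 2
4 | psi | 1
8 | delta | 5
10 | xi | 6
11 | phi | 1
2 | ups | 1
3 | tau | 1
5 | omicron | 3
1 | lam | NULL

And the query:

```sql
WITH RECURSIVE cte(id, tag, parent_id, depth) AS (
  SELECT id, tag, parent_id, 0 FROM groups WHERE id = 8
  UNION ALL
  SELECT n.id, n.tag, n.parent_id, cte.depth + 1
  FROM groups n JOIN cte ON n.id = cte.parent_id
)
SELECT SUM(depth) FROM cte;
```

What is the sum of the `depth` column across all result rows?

Base: id=8 (delta), parent_id=5, depth 0.
Iteration 1: join on id=5 -> omicron (id 5, parent_id=3, depth 1).
Iteration 2: join on id=3 -> tau (id 3, parent_id=1, depth 2).
Iteration 3: join on id=1 -> lam (id 1, parent_id=NULL, depth 3).
Iteration 4: parent_id is NULL; no match; recursion stops.
SUM(depth) = 0 + 1 + 2 + 3 = 6.

6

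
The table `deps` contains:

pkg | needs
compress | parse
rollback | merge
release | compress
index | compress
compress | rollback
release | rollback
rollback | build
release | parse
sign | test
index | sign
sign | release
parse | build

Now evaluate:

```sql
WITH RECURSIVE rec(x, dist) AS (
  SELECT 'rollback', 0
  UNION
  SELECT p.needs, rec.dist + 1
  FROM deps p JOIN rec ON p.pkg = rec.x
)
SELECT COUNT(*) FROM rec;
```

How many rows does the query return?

Base: (rollback, dist=0).
Iteration 1: edges from {rollback} -> (build, dist=1), (merge, dist=1).
Iteration 2: no outgoing edges from {build,merge}; recursion stops.
Total rows emitted: 3.

3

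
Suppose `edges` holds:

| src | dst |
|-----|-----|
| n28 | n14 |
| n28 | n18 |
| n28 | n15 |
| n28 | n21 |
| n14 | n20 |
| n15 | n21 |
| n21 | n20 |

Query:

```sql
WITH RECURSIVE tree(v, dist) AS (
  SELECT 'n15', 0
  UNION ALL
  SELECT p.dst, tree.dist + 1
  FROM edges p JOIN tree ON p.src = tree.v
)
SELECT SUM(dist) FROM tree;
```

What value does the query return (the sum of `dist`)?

Base: (n15, dist=0).
Iteration 1: edges from {n15} -> (n21, dist=1).
Iteration 2: edges from {n21} -> (n20, dist=2).
Iteration 3: no outgoing edges from {n20}; recursion stops.
SUM(dist) = 0 + 1 + 2 = 3.

3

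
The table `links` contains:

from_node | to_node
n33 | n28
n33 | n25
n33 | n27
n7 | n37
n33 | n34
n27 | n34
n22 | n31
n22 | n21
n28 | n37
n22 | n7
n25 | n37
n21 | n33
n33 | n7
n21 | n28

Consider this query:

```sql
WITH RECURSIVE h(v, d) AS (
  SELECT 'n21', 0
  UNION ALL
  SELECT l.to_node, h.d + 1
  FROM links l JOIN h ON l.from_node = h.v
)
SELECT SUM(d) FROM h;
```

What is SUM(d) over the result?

Base: (n21, d=0).
Iteration 1: edges from {n21} -> (n28, d=1), (n33, d=1).
Iteration 2: edges from {n28,n33} -> (n25, d=2), (n27, d=2), (n28, d=2), (n34, d=2), (n37, d=2), (n7, d=2).
Iteration 3: edges from {n25,n27,n28,n34,n37,n7} -> (n34, d=3), (n37, d=3) x3. [UNION ALL keeps all 4 new rows, including repeats]
Iteration 4: no outgoing edges from {n34,n37}; recursion stops.
SUM(d) = 0 + 1 + 1 + 2 + 2 + 2 + 2 + 2 + 2 + 3 + 3 + 3 + 3 = 26.

26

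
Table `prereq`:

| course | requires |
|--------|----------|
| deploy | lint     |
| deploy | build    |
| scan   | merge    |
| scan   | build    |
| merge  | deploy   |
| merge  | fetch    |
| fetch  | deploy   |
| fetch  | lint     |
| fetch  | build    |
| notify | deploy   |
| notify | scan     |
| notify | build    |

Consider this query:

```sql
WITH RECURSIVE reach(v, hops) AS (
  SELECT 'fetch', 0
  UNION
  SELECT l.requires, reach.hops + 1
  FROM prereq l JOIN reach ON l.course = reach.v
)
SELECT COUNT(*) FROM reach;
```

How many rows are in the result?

6

Base: (fetch, hops=0).
Iteration 1: edges from {fetch} -> (build, hops=1), (deploy, hops=1), (lint, hops=1).
Iteration 2: edges from {build,deploy,lint} -> (build, hops=2), (lint, hops=2).
Iteration 3: no outgoing edges from {build,lint}; recursion stops.
Total rows emitted: 6.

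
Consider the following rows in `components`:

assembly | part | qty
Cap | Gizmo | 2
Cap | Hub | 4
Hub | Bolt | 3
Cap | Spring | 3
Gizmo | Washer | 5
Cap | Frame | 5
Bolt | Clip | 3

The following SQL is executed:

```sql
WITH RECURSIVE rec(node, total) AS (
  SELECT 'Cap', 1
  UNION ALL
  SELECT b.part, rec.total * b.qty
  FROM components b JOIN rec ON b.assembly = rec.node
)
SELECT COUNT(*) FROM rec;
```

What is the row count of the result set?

8

Base: (Cap, total=1).
Iteration 1: components of {Cap} -> Frame = 1*5 = 5, Gizmo = 1*2 = 2, Hub = 1*4 = 4, Spring = 1*3 = 3.
Iteration 2: components of {Frame,Gizmo,Hub,Spring} -> Bolt = 4*3 = 12, Washer = 2*5 = 10.
Iteration 3: components of {Bolt,Washer} -> Clip = 12*3 = 36.
Iteration 4: no further components; recursion stops.
Total rows emitted: 8.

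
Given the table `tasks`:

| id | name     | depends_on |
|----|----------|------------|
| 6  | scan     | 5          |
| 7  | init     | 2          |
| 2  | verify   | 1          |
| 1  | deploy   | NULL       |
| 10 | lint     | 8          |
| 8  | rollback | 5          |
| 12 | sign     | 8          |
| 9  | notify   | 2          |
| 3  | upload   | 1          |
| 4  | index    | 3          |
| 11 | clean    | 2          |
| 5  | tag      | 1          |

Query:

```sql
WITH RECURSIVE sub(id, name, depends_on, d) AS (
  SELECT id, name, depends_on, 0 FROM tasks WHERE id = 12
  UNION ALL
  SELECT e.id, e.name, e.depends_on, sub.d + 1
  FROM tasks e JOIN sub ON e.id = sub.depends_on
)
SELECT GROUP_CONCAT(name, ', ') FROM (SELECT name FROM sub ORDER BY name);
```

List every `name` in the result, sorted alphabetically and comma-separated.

deploy, rollback, sign, tag

Base: id=12 (sign), depends_on=8, d 0.
Iteration 1: join on id=8 -> rollback (id 8, depends_on=5, d 1).
Iteration 2: join on id=5 -> tag (id 5, depends_on=1, d 2).
Iteration 3: join on id=1 -> deploy (id 1, depends_on=NULL, d 3).
Iteration 4: depends_on is NULL; no match; recursion stops.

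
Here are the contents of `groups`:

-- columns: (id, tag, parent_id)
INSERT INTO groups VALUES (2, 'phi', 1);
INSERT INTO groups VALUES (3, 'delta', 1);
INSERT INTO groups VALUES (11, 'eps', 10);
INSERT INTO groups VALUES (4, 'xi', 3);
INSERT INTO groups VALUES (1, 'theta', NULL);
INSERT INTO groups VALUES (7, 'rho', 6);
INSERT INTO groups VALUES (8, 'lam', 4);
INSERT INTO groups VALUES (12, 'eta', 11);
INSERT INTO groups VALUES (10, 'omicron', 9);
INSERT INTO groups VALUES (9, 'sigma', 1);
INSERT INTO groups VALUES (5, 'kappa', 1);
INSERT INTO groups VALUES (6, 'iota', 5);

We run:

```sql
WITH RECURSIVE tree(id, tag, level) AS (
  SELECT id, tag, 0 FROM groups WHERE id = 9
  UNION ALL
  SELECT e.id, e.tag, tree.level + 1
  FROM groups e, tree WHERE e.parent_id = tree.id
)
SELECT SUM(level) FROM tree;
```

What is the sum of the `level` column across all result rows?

Base: id=9 (sigma) at level 0.
Iteration 1: rows with parent_id in {9} -> omicron (id 10, level 1).
Iteration 2: rows with parent_id in {10} -> eps (id 11, level 2).
Iteration 3: rows with parent_id in {11} -> eta (id 12, level 3).
Iteration 4: no rows with parent_id in {12}; recursion stops.
SUM(level) = 0 + 1 + 2 + 3 = 6.

6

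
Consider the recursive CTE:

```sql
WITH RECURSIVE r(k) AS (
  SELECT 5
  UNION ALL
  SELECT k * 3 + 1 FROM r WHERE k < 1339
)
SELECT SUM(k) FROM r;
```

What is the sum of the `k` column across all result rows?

Base: k=5.
Iteration 1: 5 < 1339 holds -> k = 5 * 3 + 1 = 16.
Iteration 2: 16 < 1339 holds -> k = 16 * 3 + 1 = 49.
Iteration 3: 49 < 1339 holds -> k = 49 * 3 + 1 = 148.
Iteration 4: 148 < 1339 holds -> k = 148 * 3 + 1 = 445.
Iteration 5: 445 < 1339 holds -> k = 445 * 3 + 1 = 1336.
Iteration 6: 1336 < 1339 holds -> k = 1336 * 3 + 1 = 4009.
Iteration 7: 4009 < 1339 fails; recursion stops.
SUM(k) = 5 + 16 + 49 + 148 + 445 + 1336 + 4009 = 6008.

6008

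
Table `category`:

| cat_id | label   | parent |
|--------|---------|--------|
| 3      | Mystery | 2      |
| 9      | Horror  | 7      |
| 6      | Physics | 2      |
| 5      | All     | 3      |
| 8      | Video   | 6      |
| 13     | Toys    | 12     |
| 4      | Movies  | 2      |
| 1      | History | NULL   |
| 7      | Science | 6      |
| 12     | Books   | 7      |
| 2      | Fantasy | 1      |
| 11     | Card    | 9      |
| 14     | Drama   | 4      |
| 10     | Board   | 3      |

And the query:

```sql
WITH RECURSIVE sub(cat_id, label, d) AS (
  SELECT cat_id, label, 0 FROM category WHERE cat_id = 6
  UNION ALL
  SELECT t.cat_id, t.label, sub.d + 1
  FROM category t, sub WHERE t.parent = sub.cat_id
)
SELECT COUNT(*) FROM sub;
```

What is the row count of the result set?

Base: cat_id=6 (Physics) at d 0.
Iteration 1: rows with parent in {6} -> Science (id 7, d 1), Video (id 8, d 1).
Iteration 2: rows with parent in {7,8} -> Horror (id 9, d 2), Books (id 12, d 2).
Iteration 3: rows with parent in {9,12} -> Card (id 11, d 3), Toys (id 13, d 3).
Iteration 4: no rows with parent in {11,13}; recursion stops.
Total rows emitted: 7.

7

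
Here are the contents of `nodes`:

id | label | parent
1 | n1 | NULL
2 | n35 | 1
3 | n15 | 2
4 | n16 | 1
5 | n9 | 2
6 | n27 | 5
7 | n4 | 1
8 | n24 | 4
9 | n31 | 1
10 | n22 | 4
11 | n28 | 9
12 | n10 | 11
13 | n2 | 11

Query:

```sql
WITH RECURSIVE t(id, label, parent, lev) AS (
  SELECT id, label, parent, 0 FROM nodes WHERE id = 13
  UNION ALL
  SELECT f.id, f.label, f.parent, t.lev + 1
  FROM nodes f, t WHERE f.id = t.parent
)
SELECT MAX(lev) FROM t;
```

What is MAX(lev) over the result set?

Base: id=13 (n2), parent=11, lev 0.
Iteration 1: join on id=11 -> n28 (id 11, parent=9, lev 1).
Iteration 2: join on id=9 -> n31 (id 9, parent=1, lev 2).
Iteration 3: join on id=1 -> n1 (id 1, parent=NULL, lev 3).
Iteration 4: parent is NULL; no match; recursion stops.
lev values: 0, 1, 2, 3; the maximum is 3.

3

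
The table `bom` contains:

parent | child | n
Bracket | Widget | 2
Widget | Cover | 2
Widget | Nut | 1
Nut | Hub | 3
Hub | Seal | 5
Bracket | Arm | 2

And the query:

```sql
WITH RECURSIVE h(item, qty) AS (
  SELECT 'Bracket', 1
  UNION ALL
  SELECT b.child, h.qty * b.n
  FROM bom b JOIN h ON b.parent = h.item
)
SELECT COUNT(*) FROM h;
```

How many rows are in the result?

Base: (Bracket, qty=1).
Iteration 1: components of {Bracket} -> Arm = 1*2 = 2, Widget = 1*2 = 2.
Iteration 2: components of {Arm,Widget} -> Cover = 2*2 = 4, Nut = 2*1 = 2.
Iteration 3: components of {Cover,Nut} -> Hub = 2*3 = 6.
Iteration 4: components of {Hub} -> Seal = 6*5 = 30.
Iteration 5: no further components; recursion stops.
Total rows emitted: 7.

7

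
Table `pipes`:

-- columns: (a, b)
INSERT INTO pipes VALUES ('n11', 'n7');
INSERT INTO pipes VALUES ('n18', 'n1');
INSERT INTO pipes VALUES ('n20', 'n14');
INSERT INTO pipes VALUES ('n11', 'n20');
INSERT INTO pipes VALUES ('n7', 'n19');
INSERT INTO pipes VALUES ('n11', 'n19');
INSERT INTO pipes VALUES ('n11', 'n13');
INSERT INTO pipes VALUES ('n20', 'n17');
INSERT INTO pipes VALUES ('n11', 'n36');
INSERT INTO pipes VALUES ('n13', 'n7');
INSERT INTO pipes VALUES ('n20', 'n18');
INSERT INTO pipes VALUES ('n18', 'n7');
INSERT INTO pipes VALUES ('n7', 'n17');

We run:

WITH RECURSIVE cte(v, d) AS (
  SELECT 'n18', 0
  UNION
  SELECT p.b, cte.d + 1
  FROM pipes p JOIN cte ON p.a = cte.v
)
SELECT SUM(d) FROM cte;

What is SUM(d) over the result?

Base: (n18, d=0).
Iteration 1: edges from {n18} -> (n1, d=1), (n7, d=1).
Iteration 2: edges from {n1,n7} -> (n17, d=2), (n19, d=2).
Iteration 3: no outgoing edges from {n17,n19}; recursion stops.
SUM(d) = 0 + 1 + 1 + 2 + 2 = 6.

6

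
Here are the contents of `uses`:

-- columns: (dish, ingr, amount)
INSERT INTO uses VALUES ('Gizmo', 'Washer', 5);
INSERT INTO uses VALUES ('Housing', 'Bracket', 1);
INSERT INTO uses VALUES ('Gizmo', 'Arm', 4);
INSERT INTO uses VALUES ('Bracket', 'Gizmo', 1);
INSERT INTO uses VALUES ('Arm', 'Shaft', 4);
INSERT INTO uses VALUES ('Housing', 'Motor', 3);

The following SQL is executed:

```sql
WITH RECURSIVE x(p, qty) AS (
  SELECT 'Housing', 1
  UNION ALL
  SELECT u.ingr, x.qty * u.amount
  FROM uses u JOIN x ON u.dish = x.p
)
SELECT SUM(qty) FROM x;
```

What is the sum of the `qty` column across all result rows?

Base: (Housing, qty=1).
Iteration 1: components of {Housing} -> Bracket = 1*1 = 1, Motor = 1*3 = 3.
Iteration 2: components of {Bracket,Motor} -> Gizmo = 1*1 = 1.
Iteration 3: components of {Gizmo} -> Arm = 1*4 = 4, Washer = 1*5 = 5.
Iteration 4: components of {Arm,Washer} -> Shaft = 4*4 = 16.
Iteration 5: no further components; recursion stops.
SUM(qty) = 1 + 1 + 3 + 1 + 5 + 4 + 16 = 31.

31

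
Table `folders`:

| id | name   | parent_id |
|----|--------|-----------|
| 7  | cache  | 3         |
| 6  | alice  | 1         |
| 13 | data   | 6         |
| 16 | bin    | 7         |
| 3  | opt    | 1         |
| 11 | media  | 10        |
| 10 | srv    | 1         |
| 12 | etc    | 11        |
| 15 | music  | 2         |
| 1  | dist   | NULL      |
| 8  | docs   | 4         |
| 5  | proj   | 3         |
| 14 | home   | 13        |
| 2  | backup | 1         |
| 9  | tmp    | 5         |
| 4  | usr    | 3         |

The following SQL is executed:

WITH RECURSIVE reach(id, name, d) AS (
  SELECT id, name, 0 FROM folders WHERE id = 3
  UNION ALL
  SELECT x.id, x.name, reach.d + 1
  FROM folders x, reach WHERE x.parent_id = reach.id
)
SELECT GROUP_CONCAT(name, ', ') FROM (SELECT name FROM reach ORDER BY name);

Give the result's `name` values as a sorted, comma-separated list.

bin, cache, docs, opt, proj, tmp, usr

Base: id=3 (opt) at d 0.
Iteration 1: rows with parent_id in {3} -> usr (id 4, d 1), proj (id 5, d 1), cache (id 7, d 1).
Iteration 2: rows with parent_id in {4,5,7} -> docs (id 8, d 2), tmp (id 9, d 2), bin (id 16, d 2).
Iteration 3: no rows with parent_id in {8,9,16}; recursion stops.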